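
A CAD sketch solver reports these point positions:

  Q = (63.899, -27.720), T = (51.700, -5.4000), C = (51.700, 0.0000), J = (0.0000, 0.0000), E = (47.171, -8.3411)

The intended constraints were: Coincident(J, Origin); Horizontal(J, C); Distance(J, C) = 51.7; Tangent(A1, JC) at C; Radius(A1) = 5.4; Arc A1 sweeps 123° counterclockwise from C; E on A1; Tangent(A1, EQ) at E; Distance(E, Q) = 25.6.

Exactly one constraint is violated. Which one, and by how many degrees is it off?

Tangent(A1, EQ) at E — off by 7.80°.

J = (0.00, 0.00) ✓; J.y = 0.00, C.y = 0.00 ✓; |JC| = 51.70 ✓; ∠(TC, CJ) = 90.00° ✓; |TC| = 5.400 ✓; bearing(T→E) − bearing(T→C) = 123.0° ✓; |TE| = 5.400 ✓; ∠(TE, EQ) = 82.20° ✗; |EQ| = 25.60 ✓.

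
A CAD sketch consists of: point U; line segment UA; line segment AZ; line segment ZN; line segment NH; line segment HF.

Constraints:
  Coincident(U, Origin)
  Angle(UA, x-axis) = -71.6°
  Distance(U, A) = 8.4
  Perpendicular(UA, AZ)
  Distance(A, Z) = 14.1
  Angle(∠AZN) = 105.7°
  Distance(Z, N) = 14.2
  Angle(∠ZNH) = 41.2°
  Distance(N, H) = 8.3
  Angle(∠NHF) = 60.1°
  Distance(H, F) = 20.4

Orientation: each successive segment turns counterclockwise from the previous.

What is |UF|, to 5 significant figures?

30.386

∠ZNH = 41.2° gives NH at -128.50° from the x-axis; with |NH| = 8.3, H = (10.195, 4.1687). ∠NHF = 60.1° gives HF at -8.6000° from the x-axis; with |HF| = 20.4, F = (30.365, 1.1182). Then |UF| = |F − U| = 30.386.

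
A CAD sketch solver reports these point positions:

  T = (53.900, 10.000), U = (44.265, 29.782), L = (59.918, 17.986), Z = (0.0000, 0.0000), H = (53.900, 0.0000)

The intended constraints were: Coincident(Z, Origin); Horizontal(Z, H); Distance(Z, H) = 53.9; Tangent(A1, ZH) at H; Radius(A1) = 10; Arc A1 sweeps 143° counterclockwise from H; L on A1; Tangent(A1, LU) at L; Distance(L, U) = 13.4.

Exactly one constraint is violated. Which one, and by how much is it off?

Distance(L, U) = 13.4 — off by 6.20.

Z = (0.00, 0.00) ✓; Z.y = 0.00, H.y = 0.00 ✓; |ZH| = 53.90 ✓; ∠(TH, HZ) = 90.00° ✓; |TH| = 10.00 ✓; bearing(T→L) − bearing(T→H) = 143.0° ✓; |TL| = 10.00 ✓; ∠(TL, LU) = 90.00° ✓; |LU| = 19.60 ✗.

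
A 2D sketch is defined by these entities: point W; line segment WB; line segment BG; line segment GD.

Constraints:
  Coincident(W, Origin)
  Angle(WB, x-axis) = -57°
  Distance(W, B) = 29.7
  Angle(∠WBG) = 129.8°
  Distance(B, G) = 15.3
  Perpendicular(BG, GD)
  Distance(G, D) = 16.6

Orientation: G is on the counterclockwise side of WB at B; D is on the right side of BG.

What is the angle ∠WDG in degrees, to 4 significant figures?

41.04°

∠WBG = 129.8°, so BG runs at -57.0° + (180° − 129.8°) = -6.800° from the x-axis; with |BG| = 15.3, G = B + 15.3·(cos -6.800°, sin -6.800°) = (31.37, -26.72). The perpendicularity gives GD at right angles to BG; with |GD| = 16.6 on the right of BG, D = G + 16.6·(-0.1184, -0.9930) = (29.40, -43.20). Then cos ∠WDG = DW·DG / (|DW||DG|), giving 41.04°.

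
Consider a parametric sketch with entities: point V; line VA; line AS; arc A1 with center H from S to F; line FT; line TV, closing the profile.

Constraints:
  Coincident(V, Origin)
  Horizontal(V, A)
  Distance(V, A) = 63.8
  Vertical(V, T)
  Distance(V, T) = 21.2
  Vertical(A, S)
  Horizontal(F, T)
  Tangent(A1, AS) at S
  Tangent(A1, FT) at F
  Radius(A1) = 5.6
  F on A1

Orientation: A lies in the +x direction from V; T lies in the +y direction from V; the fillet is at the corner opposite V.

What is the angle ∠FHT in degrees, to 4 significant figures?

84.50°

V is at the origin; VA is horizontal with |VA| = 63.8 and A on the +x side, so A = (63.80, 0.000). VT is vertical with |VT| = 21.2 and T on the +y side, so T = (0.000, 21.20). The virtual corner opposite V is at (63.80, 21.20). Tangency of A1 to AS means the radius HS is perpendicular to AS and tangency of A1 to FT means the radius HF is perpendicular to FT, with radius 5.6, so the center H sits 5.6 in from both sides at H = (58.20, 15.60). That places the tangent points at S = (63.80, 15.60) on AS and F = (58.20, 21.20) on FT. Then cos ∠FHT = HF·HT / (|HF||HT|), giving 84.50°.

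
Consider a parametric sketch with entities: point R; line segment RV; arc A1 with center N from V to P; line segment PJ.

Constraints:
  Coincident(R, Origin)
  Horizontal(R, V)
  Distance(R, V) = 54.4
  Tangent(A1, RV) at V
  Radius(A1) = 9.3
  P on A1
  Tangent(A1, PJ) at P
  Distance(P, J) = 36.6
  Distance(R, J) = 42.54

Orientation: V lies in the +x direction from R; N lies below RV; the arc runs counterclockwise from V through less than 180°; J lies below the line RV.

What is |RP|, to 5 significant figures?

46.961

R is at the origin; R and V share the same y with |RV| = 54.4 and V on the +x side, so V = (54.400, 0.0000). The tangent condition forces NV to be normal to RV, so N = V + (0, -9.3) = (54.400, -9.3000). Since NP ⟂ PJ (tangency), |NJ| = √(9.3² + 36.6²) = 37.763 regardless of where P sits on A1. So J lies on both circle(R, 42.54) and circle(N, 37.763); the below-RV intersection is J = (25.729, -33.877). P is the foot of the tangent from J: P = (46.795, -3.9472).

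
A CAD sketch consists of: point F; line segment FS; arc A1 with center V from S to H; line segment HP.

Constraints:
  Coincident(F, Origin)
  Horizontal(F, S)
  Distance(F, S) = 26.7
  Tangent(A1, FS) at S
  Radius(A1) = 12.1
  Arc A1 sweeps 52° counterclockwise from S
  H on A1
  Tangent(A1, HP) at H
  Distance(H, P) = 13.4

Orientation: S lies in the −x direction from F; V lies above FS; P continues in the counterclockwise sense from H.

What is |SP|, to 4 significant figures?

23.40

F is at the origin; FS is horizontal with |FS| = 26.7 and S on the −x side, so S = (-26.70, 0.000). A1 meets FS tangentially, so VS is at right angles to FS, so V = S + (0, 12.1) = (-26.70, 12.10). On A1, S sits at bearing -90° from V; a 52° counterclockwise sweep puts H at bearing -38°, so H = V + 12.1·(cos -38°, sin -38°) = (-17.17, 4.650). Since A1 is tangent to HP there, VH ⟂ HP, so HP runs along (−sin -38°, cos -38°); with |HP| = 13.4, P = (-8.915, 15.21). Then |SP| = |P − S| = 23.40.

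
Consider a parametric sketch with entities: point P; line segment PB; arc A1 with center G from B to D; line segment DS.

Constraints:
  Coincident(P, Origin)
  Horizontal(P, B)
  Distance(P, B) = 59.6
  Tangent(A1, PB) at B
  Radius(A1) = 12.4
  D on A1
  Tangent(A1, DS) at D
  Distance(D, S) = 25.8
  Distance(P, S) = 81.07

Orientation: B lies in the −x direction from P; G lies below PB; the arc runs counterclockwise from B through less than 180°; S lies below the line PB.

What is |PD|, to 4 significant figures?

73.11

P is at the origin; PB is horizontal with |PB| = 59.6 and B on the −x side, so B = (-59.60, 0.000). Tangency of A1 to PB means the radius GB is perpendicular to PB, so G = B + (0, -12.4) = (-59.60, -12.40). Since GD ⟂ DS (tangency), |GS| = √(12.4² + 25.8²) = 28.63 regardless of where D sits on A1. So S lies on both circle(P, 81.07) and circle(G, 28.63); the below-PB intersection is S = (-71.34, -38.51). D is the foot of the tangent from S: D = (-72.00, -12.71).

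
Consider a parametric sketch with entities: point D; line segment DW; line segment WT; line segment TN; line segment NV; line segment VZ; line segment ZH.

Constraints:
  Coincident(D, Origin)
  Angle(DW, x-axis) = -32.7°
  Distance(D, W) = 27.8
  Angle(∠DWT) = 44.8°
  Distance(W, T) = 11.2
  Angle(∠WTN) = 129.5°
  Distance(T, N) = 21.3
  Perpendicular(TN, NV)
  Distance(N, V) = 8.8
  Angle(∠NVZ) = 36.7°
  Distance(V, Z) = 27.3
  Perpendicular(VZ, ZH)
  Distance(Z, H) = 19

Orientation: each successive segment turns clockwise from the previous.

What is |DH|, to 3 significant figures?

30.3

D is at the origin; DW runs at -32.7° with length 27.8, so W = (23.4, -15.0). ∠DWT = 44.8° gives WT at -168° from the x-axis; with |WT| = 11.2, T = (12.4, -17.4). ∠WTN = 129.5° gives TN at 142° from the x-axis; with |TN| = 21.3, N = (-4.25, -4.14). The perpendicularity gives NV at right angles to TN, so NV runs at 51.6°; with |NV| = 8.8, V = (1.22, 2.76). ∠NVZ = 36.7° gives VZ at -91.7° from the x-axis; with |VZ| = 27.3, Z = (0.406, -24.5). The perpendicularity gives ZH at right angles to VZ, so ZH runs at 178°; with |ZH| = 19.0, H = (-18.6, -24.0). Then |DH| = |H − D| = 30.3.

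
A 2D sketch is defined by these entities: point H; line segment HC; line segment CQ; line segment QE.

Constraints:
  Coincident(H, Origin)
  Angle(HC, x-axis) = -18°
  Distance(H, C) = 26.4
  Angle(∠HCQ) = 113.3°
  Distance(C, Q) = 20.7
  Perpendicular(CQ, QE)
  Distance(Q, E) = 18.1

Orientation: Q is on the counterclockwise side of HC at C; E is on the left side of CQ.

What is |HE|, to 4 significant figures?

31.74

∠HCQ = 113.3°, so CQ runs at -18.0° + (180° − 113.3°) = 48.70° from the x-axis; with |CQ| = 20.7, Q = C + 20.7·(cos 48.70°, sin 48.70°) = (38.77, 7.393). CQ ⟂ QE; with |QE| = 18.1 on the left of CQ, E = Q + 18.1·(-0.7513, 0.6600) = (25.17, 19.34). Then |HE| = |E − H| = 31.74.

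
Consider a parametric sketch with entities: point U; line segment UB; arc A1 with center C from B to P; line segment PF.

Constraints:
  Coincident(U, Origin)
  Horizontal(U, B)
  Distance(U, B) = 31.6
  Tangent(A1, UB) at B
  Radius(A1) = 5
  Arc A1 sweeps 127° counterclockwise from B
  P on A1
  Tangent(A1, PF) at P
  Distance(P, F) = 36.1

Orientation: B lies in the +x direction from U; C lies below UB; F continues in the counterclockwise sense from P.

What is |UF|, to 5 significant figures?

61.570

U is at the origin; UB is horizontal with |UB| = 31.6 and B on the +x side, so B = (31.600, 0.0000). The tangent condition forces CB to be normal to UB, so C = B + (0, -5) = (31.600, -5.0000). On A1, B sits at bearing 90° from C; a 127° counterclockwise sweep puts P at bearing 217°, so P = C + 5.0·(cos 217°, sin 217°) = (27.607, -8.0091). Since A1 is tangent to PF there, CP ⟂ PF, so PF runs along (−sin 217°, cos 217°); with |PF| = 36.1, F = (49.332, -36.840). Then |UF| = |F − U| = 61.570.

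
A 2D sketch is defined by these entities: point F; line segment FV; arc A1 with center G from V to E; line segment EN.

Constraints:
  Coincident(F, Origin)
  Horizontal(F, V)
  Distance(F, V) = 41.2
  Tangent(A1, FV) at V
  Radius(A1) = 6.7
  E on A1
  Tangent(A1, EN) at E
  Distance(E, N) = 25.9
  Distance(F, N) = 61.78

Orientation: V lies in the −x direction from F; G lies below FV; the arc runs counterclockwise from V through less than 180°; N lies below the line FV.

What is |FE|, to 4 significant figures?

47.98

F is at the origin; F and V share the same y with |FV| = 41.2 and V on the −x side, so V = (-41.20, 0.000). A1 meets FV tangentially, so GV is at right angles to FV, so G = V + (0, -6.7) = (-41.20, -6.700). Since GE ⟂ EN (tangency), |GN| = √(6.7² + 25.9²) = 26.75 regardless of where E sits on A1. So N lies on both circle(F, 61.78) and circle(G, 26.75); the below-FV intersection is N = (-53.86, -30.27). E is the foot of the tangent from N: E = (-47.71, -5.110).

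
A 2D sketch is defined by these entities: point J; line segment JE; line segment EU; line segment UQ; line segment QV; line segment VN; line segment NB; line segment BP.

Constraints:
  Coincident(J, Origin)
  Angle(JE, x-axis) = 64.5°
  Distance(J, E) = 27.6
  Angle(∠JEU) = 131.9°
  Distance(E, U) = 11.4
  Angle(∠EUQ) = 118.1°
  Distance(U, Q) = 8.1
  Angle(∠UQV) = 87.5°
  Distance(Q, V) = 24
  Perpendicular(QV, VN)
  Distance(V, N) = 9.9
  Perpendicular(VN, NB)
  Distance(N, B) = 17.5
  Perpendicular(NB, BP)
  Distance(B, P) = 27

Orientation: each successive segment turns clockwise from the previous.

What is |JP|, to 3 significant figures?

35.5

J is at the origin; JE runs at 64.5° with length 27.6, so E = (11.9, 24.9). ∠JEU = 131.9° gives EU at 16.4° from the x-axis; with |EU| = 11.4, U = (22.8, 28.1). ∠EUQ = 118.1° gives UQ at -45.5° from the x-axis; with |UQ| = 8.1, Q = (28.5, 22.4). ∠UQV = 87.5° gives QV at -138° from the x-axis; with |QV| = 24.0, V = (10.7, 6.29). QV is perpendicular to VN, so VN runs at 132°; with |VN| = 9.9, N = (4.04, 13.7). VN is perpendicular to NB, so NB runs at 42.0°; with |NB| = 17.5, B = (17.0, 25.4). The perpendicularity gives BP at right angles to NB, so BP runs at -48.0°; with |BP| = 27.0, P = (35.1, 5.30). Then |JP| = |P − J| = 35.5.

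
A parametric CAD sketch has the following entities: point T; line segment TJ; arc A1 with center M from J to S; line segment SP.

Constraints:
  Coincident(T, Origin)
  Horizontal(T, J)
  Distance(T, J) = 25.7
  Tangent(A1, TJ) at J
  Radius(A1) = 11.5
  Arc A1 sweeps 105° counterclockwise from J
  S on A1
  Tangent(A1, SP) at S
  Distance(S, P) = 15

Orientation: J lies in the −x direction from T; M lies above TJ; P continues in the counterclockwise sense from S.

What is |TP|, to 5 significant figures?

34.355

T is at the origin; TJ is horizontal with |TJ| = 25.7 and J on the −x side, so J = (-25.700, 0.0000). The tangent condition forces MJ to be normal to TJ, so M = J + (0, 11.5) = (-25.700, 11.500). On A1, J sits at bearing -90° from M; a 105° counterclockwise sweep puts S at bearing 15°, so S = M + 11.5·(cos 15°, sin 15°) = (-14.592, 14.476). The tangent condition forces MS to be normal to SP, so SP runs along (−sin 15°, cos 15°); with |SP| = 15.0, P = (-18.474, 28.965). Then |TP| = |P − T| = 34.355.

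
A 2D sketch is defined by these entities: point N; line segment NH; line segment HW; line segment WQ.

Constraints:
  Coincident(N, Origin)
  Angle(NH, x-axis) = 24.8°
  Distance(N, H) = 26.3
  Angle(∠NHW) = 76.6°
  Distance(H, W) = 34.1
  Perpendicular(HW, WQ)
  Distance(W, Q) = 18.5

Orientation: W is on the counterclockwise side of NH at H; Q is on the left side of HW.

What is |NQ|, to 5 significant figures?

28.887

N is at the origin; NH runs at 24.8° with length 26.3, so H = 26.3·(cos 24.8°, sin 24.8°) = (23.875, 11.032). ∠NHW = 76.6°, so HW runs at 24.8° + (180° − 76.6°) = 128.20° from the x-axis; with |HW| = 34.1, W = H + 34.1·(cos 128.20°, sin 128.20°) = (2.7868, 37.829). HW ⟂ WQ; with |WQ| = 18.5 on the left of HW, Q = W + 18.5·(-0.78586, -0.61841) = (-11.752, 26.389). Then |NQ| = |Q − N| = 28.887.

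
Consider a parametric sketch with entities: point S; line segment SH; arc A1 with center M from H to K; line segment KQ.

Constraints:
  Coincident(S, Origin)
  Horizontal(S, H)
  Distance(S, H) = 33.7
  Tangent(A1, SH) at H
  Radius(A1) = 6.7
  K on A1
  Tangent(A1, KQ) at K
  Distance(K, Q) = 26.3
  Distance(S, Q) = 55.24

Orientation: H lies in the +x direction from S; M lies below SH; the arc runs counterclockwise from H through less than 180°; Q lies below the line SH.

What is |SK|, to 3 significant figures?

30.7

Checks: |MK| = 6.700 ✓; ∠(MK, KQ) = 90.00° ✓; |KQ| = 26.30 ✓; |SQ| = 55.24 ✓.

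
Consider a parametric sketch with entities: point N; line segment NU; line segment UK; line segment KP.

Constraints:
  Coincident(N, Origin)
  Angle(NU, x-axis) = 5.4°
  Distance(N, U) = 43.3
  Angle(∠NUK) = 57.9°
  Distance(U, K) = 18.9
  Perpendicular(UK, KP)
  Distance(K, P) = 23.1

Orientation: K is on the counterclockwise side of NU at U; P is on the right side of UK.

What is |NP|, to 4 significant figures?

59.92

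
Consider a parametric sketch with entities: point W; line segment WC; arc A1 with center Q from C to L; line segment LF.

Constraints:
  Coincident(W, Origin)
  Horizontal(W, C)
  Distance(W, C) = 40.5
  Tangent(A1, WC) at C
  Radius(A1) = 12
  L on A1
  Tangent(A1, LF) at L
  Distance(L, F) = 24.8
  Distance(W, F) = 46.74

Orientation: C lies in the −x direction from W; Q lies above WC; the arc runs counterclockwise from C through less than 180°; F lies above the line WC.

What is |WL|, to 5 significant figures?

30.961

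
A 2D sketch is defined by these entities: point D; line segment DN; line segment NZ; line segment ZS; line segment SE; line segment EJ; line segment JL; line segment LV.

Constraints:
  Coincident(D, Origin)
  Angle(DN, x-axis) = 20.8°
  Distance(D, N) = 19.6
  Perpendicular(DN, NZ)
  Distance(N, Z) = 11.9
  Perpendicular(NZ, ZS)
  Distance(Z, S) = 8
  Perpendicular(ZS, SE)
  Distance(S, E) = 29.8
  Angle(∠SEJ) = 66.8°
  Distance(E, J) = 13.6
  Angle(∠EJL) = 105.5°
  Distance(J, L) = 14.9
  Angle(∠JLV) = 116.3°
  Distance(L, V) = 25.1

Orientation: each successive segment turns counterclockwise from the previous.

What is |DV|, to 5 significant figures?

10.367

∠EJL = 105.5° gives JL at 118.50° from the x-axis; with |JL| = 14.9, L = (19.874, 9.9276). ∠JLV = 116.3° gives LV at -177.80° from the x-axis; with |LV| = 25.1, V = (-5.2078, 8.9641). Then |DV| = |V − D| = 10.367.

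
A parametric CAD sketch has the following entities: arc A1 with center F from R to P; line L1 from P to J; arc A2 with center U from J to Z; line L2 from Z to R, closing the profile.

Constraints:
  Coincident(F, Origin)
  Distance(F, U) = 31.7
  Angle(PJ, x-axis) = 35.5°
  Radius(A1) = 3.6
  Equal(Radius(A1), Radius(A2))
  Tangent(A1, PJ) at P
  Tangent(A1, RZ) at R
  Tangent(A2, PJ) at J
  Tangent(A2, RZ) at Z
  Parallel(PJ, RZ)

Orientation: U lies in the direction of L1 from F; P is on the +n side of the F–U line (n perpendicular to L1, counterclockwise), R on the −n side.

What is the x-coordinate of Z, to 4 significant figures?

27.90

The slot axis is L1's direction at 35.5°, so u = (cos 35.5°, sin 35.5°) = (0.8141, 0.5807) and n = (−sin 35.5°, cos 35.5°) = (-0.5807, 0.8141). F is at the origin and U lies 31.7 along u from F, so U = 31.7·u = (25.81, 18.41). Tangency of A1 to both parallel lines with radius 3.6 puts P and R at F ± 3.6·n: P = (-2.091, 2.931), R = (2.091, -2.931). Equal radii place J and Z the same way about U: J = U + 3.6·n = (23.72, 21.34), Z = U − 3.6·n = (27.90, 15.48). So Z.x = 27.90.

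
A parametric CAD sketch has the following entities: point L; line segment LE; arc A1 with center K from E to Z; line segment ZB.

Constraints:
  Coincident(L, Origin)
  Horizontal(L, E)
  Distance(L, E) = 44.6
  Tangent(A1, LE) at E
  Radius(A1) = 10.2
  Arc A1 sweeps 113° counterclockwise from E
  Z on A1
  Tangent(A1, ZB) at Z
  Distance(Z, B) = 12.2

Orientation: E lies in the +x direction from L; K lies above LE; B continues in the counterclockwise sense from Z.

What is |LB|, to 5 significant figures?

55.397

L is at the origin; L and E share the same y with |LE| = 44.6 and E on the +x side, so E = (44.600, 0.0000). A1 meets LE tangentially, so KE is at right angles to LE, so K = E + (0, 10.2) = (44.600, 10.200). On A1, E sits at bearing -90° from K; a 113° counterclockwise sweep puts Z at bearing 23°, so Z = K + 10.2·(cos 23°, sin 23°) = (53.989, 14.185). Tangency of A1 to ZB means the radius KZ is perpendicular to ZB, so ZB runs along (−sin 23°, cos 23°); with |ZB| = 12.2, B = (49.222, 25.416). Then |LB| = |B − L| = 55.397.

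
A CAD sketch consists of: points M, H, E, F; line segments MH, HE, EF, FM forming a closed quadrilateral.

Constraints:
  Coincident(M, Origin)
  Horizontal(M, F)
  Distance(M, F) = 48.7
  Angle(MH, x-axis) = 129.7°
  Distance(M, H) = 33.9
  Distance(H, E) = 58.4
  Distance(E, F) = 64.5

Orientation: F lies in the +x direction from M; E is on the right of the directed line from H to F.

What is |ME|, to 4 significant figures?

31.74

Checks: |HE| = 58.40 ✓; |EF| = 64.50 ✓.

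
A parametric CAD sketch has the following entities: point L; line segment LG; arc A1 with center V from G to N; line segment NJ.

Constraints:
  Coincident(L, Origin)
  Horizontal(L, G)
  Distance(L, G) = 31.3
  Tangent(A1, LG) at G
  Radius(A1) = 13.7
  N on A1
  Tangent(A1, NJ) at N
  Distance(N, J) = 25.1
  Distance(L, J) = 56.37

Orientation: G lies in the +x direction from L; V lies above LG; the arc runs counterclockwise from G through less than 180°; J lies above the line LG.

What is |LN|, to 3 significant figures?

47.7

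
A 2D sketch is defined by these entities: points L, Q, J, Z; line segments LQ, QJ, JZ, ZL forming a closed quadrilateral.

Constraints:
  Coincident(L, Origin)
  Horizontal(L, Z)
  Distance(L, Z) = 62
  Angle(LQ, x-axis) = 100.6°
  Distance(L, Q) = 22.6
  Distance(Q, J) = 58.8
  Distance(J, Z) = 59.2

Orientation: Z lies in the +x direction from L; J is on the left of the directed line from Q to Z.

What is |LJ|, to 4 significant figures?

71.31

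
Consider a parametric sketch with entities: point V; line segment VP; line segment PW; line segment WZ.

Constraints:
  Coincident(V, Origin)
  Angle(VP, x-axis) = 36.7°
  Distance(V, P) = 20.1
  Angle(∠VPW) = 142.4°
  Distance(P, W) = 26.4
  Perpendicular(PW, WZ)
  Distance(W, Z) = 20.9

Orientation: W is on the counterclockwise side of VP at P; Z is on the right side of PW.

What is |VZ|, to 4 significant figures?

53.77

V is at the origin; VP runs at 36.7° with length 20.1, so P = 20.1·(cos 36.7°, sin 36.7°) = (16.12, 12.01). ∠VPW = 142.4°, so PW runs at 36.7° + (180° − 142.4°) = 74.30° from the x-axis; with |PW| = 26.4, W = P + 26.4·(cos 74.30°, sin 74.30°) = (23.26, 37.43). PW ⟂ WZ; with |WZ| = 20.9 on the right of PW, Z = W + 20.9·(0.9627, -0.2706) = (43.38, 31.77). Then |VZ| = |Z − V| = 53.77.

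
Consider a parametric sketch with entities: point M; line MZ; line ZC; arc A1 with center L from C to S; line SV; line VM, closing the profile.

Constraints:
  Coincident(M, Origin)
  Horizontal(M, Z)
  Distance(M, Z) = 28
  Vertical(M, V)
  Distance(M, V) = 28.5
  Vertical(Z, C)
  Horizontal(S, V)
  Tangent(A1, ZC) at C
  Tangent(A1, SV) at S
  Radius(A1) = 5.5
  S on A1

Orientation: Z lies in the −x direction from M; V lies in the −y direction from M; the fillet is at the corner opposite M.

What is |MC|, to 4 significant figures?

36.24

The virtual corner opposite M is at (-28.00, -28.50). A1 meets ZC tangentially, so LC is at right angles to ZC and the tangent condition forces LS to be normal to SV, with radius 5.5, so the center L sits 5.5 in from both sides at L = (-22.50, -23.00). That places the tangent points at C = (-28.00, -23.00) on ZC and S = (-22.50, -28.50) on SV. Then |MC| = |C − M| = 36.24.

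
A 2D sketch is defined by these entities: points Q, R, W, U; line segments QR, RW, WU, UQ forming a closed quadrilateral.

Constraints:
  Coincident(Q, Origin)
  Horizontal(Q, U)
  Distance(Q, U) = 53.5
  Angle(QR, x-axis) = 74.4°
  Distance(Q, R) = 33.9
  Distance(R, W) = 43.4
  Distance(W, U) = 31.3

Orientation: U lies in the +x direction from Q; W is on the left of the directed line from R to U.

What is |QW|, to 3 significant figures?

61.1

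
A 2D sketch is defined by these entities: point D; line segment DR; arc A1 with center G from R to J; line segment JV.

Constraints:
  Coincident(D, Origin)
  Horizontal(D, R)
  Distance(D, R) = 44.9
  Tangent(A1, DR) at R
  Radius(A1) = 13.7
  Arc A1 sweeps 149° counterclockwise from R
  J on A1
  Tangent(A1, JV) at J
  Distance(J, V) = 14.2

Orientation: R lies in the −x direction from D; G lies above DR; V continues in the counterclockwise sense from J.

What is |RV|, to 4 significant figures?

33.15

On A1, R sits at bearing -90° from G; a 149° counterclockwise sweep puts J at bearing 59°, so J = G + 13.7·(cos 59°, sin 59°) = (-37.84, 25.44). The tangent condition forces GJ to be normal to JV, so JV runs along (−sin 59°, cos 59°); with |JV| = 14.2, V = (-50.02, 32.76). Then |RV| = |V − R| = 33.15.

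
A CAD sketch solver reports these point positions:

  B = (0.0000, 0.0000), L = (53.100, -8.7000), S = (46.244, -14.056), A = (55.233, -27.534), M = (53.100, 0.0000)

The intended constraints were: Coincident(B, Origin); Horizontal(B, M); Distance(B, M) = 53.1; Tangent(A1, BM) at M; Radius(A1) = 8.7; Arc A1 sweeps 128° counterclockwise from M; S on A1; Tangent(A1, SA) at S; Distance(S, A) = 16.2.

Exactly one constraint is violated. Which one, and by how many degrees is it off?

Tangent(A1, SA) at S — off by 4.30°.

B = (0.00, 0.00) ✓; B.y = 0.00, M.y = 0.00 ✓; |BM| = 53.10 ✓; ∠(LM, MB) = 90.00° ✓; |LM| = 8.700 ✓; bearing(L→S) − bearing(L→M) = 128.0° ✓; |LS| = 8.700 ✓; ∠(LS, SA) = 94.30° ✗; |SA| = 16.20 ✓.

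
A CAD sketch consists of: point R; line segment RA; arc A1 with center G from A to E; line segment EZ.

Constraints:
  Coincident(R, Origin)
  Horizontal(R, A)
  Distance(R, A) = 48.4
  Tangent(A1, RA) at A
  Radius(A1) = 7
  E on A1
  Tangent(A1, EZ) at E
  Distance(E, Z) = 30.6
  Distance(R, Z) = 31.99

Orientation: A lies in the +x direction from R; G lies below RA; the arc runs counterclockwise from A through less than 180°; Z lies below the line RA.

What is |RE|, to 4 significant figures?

43.53

Checks: |GE| = 7.000 ✓; ∠(GE, EZ) = 90.00° ✓; |EZ| = 30.60 ✓; |RZ| = 31.99 ✓.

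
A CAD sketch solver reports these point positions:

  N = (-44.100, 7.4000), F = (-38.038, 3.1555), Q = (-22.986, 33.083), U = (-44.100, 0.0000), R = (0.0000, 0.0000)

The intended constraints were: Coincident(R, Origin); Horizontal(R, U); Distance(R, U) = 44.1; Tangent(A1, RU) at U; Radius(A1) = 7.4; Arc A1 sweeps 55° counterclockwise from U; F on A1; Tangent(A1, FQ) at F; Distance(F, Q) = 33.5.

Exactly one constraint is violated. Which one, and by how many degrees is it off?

Tangent(A1, FQ) at F — off by 8.30°.

R = (0.00, 0.00) ✓; R.y = 0.00, U.y = 0.00 ✓; |RU| = 44.10 ✓; ∠(NU, UR) = 90.00° ✓; |NU| = 7.400 ✓; bearing(N→F) − bearing(N→U) = 55.00° ✓; |NF| = 7.400 ✓; ∠(NF, FQ) = 81.70° ✗; |FQ| = 33.50 ✓.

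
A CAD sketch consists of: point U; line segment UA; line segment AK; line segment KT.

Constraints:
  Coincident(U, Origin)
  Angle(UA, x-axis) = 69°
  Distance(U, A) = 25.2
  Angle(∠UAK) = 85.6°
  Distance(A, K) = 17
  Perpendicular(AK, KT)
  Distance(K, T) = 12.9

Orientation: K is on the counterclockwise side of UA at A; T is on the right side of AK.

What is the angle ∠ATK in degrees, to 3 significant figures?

52.8°

∠UAK = 85.6°, so AK runs at 69.0° + (180° − 85.6°) = 163° from the x-axis; with |AK| = 17.0, K = A + 17.0·(cos 163°, sin 163°) = (-7.26, 28.4). AK is perpendicular to KT; with |KT| = 12.9 on the right of AK, T = K + 12.9·(0.286, 0.958) = (-3.58, 40.7). Then cos ∠ATK = TA·TK / (|TA||TK|), giving 52.8°.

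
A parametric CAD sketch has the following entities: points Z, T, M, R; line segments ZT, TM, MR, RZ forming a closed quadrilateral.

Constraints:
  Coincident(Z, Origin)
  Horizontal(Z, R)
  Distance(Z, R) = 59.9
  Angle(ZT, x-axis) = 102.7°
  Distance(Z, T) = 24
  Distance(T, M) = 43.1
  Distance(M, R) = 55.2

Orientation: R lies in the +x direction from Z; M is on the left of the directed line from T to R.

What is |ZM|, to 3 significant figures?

56.2

Z is at the origin; ZR is horizontal with |ZR| = 59.9 and R in +x, so R = (59.9, 0). ZT runs at 102.7° with |ZT| = 24.0, so T = (-5.28, 23.4). M is determined by |TM| = 43.1 and |MR| = 55.2 together: it lies at the intersection of circle(T, 43.1) and circle(R, 55.2). With |TR| = 69.3, the foot of the radical line on TR is 26.0 from T and the perpendicular offset is √(43.1² − 26.0²) = 34.3. Taking the left-of-TR solution: M = (30.8, 46.9).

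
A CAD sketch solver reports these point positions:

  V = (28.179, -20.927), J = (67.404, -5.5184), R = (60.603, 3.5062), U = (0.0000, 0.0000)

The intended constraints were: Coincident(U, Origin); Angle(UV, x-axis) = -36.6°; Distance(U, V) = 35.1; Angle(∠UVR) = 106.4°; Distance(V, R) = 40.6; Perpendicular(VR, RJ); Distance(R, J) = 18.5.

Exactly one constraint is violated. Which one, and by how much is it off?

Distance(R, J) = 18.5 — off by 7.20.

U = (0.00, 0.00) ✓; UV at -36.60° ✓; |UV| = 35.10 ✓; ∠UVR = 106.4° ✓; |VR| = 40.60 ✓; ∠(VR, RJ) = 90.00° ✓; |RJ| = 11.30 ✗.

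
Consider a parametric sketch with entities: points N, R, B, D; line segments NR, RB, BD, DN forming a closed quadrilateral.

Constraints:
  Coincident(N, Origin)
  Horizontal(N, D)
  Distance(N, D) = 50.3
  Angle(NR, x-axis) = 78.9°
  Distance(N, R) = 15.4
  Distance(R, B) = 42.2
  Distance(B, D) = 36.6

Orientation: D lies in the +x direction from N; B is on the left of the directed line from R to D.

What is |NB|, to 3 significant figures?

53.3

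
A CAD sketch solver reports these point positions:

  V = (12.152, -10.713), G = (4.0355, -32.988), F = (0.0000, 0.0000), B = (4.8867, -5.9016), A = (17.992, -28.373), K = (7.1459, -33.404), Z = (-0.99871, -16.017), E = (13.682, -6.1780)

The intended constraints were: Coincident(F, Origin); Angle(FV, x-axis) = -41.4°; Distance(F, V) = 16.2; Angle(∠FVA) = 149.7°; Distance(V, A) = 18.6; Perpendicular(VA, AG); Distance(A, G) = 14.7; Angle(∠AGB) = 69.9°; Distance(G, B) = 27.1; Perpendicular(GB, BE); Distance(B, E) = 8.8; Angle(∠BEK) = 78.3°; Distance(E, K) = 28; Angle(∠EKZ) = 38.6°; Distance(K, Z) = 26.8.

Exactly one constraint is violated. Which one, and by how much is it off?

Distance(K, Z) = 26.8 — off by 7.60.

F = (0.00, 0.00) ✓; FV at -41.40° ✓; |FV| = 16.20 ✓; ∠FVA = 149.7° ✓; |VA| = 18.60 ✓; ∠(VA, AG) = 90.00° ✓; |AG| = 14.70 ✓; ∠AGB = 69.90° ✓; |GB| = 27.10 ✓; ∠(GB, BE) = 90.00° ✓; |BE| = 8.800 ✓; ∠BEK = 78.30° ✓; |EK| = 28.00 ✓; ∠EKZ = 38.60° ✓; |KZ| = 19.20 ✗.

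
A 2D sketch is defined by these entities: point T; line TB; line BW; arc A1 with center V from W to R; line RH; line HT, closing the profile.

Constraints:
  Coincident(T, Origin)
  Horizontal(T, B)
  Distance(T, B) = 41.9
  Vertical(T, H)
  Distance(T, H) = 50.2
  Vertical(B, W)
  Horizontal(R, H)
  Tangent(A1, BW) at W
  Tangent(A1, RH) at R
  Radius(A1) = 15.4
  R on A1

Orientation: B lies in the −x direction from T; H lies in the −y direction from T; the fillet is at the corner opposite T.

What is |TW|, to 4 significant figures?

54.47

T is at the origin; T and B share the same y with |TB| = 41.9 and B on the −x side, so B = (-41.90, 0.000). TH is vertical with |TH| = 50.2 and H on the −y side, so H = (0.000, -50.20). The virtual corner opposite T is at (-41.90, -50.20). Tangency of A1 to BW means the radius VW is perpendicular to BW and A1 meets RH tangentially, so VR is at right angles to RH, with radius 15.4, so the center V sits 15.4 in from both sides at V = (-26.50, -34.80). That places the tangent points at W = (-41.90, -34.80) on BW and R = (-26.50, -50.20) on RH. Then |TW| = |W − T| = 54.47.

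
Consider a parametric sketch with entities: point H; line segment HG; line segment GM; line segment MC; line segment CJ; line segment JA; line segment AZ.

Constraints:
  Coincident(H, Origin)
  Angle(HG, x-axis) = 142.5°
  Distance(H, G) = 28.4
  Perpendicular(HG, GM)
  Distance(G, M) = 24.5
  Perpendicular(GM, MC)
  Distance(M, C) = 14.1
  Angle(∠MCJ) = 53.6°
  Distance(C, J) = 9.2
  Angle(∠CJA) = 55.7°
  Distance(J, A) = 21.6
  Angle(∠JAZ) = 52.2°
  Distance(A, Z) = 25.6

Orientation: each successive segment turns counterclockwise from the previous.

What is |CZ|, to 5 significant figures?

12.649

∠CJA = 55.7° gives JA at -146.80° from the x-axis; with |JA| = 21.6, A = (-44.157, -13.361). ∠JAZ = 52.2° gives AZ at -19.000° from the x-axis; with |AZ| = 25.6, Z = (-19.952, -21.695). Then |CZ| = |Z − C| = 12.649.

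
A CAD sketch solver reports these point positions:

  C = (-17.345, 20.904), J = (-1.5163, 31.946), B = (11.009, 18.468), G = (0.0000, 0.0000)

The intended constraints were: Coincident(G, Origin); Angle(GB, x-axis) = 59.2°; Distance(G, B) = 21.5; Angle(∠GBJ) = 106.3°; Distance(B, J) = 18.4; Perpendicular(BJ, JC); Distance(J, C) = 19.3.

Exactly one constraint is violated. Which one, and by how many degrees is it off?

Perpendicular(BJ, JC) — off by 8.00°.

G = (0.00, 0.00) ✓; GB at 59.20° ✓; |GB| = 21.50 ✓; ∠GBJ = 106.3° ✓; |BJ| = 18.40 ✓; ∠(BJ, JC) = 82.00° ✗; |JC| = 19.30 ✓.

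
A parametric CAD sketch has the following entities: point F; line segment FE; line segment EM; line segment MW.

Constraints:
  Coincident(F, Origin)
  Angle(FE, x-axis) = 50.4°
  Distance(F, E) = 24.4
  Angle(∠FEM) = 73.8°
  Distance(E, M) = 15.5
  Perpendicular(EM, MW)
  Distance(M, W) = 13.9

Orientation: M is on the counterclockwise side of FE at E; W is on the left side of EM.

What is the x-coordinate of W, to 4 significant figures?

-4.192

F is at the origin; FE runs at 50.4° with length 24.4, so E = 24.4·(cos 50.4°, sin 50.4°) = (15.55, 18.80). ∠FEM = 73.8°, so EM runs at 50.4° + (180° − 73.8°) = 156.6° from the x-axis; with |EM| = 15.5, M = E + 15.5·(cos 156.6°, sin 156.6°) = (1.328, 24.96). EM ⟂ MW; with |MW| = 13.9 on the left of EM, W = M + 13.9·(-0.3971, -0.9178) = (-4.192, 12.20). So W.x = -4.192.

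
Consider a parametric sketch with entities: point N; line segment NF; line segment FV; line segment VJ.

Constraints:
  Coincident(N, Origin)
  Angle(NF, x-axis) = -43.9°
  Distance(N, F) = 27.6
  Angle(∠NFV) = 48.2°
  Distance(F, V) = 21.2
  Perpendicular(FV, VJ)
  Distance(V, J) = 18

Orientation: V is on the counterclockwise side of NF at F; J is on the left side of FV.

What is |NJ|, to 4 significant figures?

3.807

N is at the origin; NF runs at -43.9° with length 27.6, so F = 27.6·(cos -43.9°, sin -43.9°) = (19.89, -19.14). ∠NFV = 48.2°, so FV runs at -43.9° + (180° − 48.2°) = 87.90° from the x-axis; with |FV| = 21.2, V = F + 21.2·(cos 87.90°, sin 87.90°) = (20.66, 2.048). The perpendicularity gives VJ at right angles to FV; with |VJ| = 18.0 on the left of FV, J = V + 18.0·(-0.9993, 0.03664) = (2.676, 2.707). Then |NJ| = |J − N| = 3.807.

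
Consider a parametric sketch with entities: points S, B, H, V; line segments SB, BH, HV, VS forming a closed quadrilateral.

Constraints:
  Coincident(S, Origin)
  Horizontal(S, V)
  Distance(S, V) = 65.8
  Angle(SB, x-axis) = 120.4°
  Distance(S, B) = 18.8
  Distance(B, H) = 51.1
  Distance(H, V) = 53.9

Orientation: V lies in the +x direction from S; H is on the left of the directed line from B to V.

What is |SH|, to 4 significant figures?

54.97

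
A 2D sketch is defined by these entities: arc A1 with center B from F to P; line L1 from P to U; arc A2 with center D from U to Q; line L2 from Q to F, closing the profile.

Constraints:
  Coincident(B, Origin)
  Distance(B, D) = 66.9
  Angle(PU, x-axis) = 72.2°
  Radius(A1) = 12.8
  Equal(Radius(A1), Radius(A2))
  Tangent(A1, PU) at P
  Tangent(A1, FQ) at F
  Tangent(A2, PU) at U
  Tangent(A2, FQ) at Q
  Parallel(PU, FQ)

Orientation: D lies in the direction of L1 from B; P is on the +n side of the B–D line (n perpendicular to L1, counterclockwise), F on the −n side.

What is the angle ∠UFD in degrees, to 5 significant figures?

10.108°

The slot axis is L1's direction at 72.2°, so u = (cos 72.2°, sin 72.2°) = (0.30570, 0.95213) and n = (−sin 72.2°, cos 72.2°) = (-0.95213, 0.30570). B is at the origin and D lies 66.9 along u from B, so D = 66.9·u = (20.451, 63.697). Tangency of A1 to both parallel lines with radius 12.8 puts P and F at B ± 12.8·n: P = (-12.187, 3.9129), F = (12.187, -3.9129). Equal radii place U and Q the same way about D: U = D + 12.8·n = (8.2638, 67.610), Q = D − 12.8·n = (32.638, 59.785). Then cos ∠UFD = FU·FD / (|FU||FD|), giving 10.108°.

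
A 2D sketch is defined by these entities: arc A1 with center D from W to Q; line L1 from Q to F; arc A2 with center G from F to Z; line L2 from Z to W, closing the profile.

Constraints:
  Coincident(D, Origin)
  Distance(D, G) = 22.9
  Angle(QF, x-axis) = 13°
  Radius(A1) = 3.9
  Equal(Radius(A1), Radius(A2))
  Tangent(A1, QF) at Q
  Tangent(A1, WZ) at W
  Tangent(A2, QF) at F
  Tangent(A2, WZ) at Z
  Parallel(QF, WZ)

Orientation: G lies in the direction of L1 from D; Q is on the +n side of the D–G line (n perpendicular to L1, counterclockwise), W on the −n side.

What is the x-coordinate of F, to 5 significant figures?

21.436

The slot axis is L1's direction at 13.0°, so u = (cos 13.0°, sin 13.0°) = (0.97437, 0.22495) and n = (−sin 13.0°, cos 13.0°) = (-0.22495, 0.97437). D is at the origin and G lies 22.9 along u from D, so G = 22.9·u = (22.313, 5.1514). Tangency of A1 to both parallel lines with radius 3.9 puts Q and W at D ± 3.9·n: Q = (-0.87731, 3.8000), W = (0.87731, -3.8000). Equal radii place F and Z the same way about G: F = G + 3.9·n = (21.436, 8.9514), Z = G − 3.9·n = (23.190, 1.3513). So F.x = 21.436.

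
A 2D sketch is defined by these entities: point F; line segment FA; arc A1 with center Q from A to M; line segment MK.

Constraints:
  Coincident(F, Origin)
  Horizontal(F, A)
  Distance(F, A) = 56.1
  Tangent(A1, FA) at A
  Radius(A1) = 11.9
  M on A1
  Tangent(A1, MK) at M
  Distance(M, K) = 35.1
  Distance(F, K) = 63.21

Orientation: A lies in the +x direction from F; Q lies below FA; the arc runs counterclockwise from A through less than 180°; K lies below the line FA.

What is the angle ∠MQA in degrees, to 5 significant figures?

87.726°

Checks: |QM| = 11.90 ✓; ∠(QM, MK) = 90.00° ✓; |MK| = 35.10 ✓; |FK| = 63.21 ✓.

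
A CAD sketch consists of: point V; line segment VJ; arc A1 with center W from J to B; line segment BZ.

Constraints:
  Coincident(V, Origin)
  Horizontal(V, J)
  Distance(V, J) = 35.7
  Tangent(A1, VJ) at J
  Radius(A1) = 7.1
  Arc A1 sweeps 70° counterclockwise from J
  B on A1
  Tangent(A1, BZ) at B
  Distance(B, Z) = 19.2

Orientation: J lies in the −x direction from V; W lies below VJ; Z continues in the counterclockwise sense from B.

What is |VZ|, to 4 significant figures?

53.95

On A1, J sits at bearing 90° from W; a 70° counterclockwise sweep puts B at bearing 160°, so B = W + 7.1·(cos 160°, sin 160°) = (-42.37, -4.672). A1 meets BZ tangentially, so WB is at right angles to BZ, so BZ runs along (−sin 160°, cos 160°); with |BZ| = 19.2, Z = (-48.94, -22.71). Then |VZ| = |Z − V| = 53.95.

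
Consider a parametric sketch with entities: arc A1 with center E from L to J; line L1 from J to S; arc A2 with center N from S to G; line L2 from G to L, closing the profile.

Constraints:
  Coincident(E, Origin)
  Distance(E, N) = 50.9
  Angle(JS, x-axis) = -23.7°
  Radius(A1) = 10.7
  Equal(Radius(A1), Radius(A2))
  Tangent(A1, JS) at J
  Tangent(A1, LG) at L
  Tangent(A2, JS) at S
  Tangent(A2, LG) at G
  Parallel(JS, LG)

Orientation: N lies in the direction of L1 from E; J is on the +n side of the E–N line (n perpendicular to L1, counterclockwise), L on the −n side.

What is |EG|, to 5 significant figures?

52.012

The slot axis is L1's direction at -23.7°, so u = (cos -23.7°, sin -23.7°) = (0.91566, -0.40195) and n = (−sin -23.7°, cos -23.7°) = (0.40195, 0.91566). E is at the origin and N lies 50.9 along u from E, so N = 50.9·u = (46.607, -20.459). Tangency of A1 to both parallel lines with radius 10.7 puts J and L at E ± 10.7·n: J = (4.3008, 9.7976), L = (-4.3008, -9.7976). Equal radii place S and G the same way about N: S = N + 10.7·n = (50.908, -10.662), G = N − 10.7·n = (42.306, -30.257). Then |EG| = |G − E| = 52.012.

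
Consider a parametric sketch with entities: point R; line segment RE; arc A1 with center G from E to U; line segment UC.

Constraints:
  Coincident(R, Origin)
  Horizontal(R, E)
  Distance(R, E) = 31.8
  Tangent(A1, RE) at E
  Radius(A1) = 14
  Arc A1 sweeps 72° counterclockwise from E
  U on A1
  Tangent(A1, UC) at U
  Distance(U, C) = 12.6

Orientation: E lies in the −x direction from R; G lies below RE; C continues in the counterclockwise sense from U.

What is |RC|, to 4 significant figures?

53.58

On A1, E sits at bearing 90° from G; a 72° counterclockwise sweep puts U at bearing 162°, so U = G + 14.0·(cos 162°, sin 162°) = (-45.11, -9.674). Tangency of A1 to UC means the radius GU is perpendicular to UC, so UC runs along (−sin 162°, cos 162°); with |UC| = 12.6, C = (-49.01, -21.66). Then |RC| = |C − R| = 53.58.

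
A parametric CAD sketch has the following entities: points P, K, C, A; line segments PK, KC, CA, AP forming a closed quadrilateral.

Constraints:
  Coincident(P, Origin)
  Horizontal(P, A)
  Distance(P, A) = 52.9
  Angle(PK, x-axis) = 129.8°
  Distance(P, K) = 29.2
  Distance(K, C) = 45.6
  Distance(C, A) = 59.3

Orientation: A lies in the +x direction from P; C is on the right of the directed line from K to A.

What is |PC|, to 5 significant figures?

20.506

Checks: P = (0.00, 0.00) ✓; |KC| = 45.60 ✓; |CA| = 59.30 ✓.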